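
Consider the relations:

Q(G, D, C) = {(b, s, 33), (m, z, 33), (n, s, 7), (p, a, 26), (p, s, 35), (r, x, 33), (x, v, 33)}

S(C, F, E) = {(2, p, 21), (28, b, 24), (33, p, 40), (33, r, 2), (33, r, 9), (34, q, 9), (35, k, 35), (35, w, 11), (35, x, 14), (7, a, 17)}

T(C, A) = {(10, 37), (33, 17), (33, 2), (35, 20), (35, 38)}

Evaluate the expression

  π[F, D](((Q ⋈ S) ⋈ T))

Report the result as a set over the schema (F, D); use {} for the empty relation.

Q ⋈ S (natural join on C): {(b, s, 33, p, 40), (b, s, 33, r, 2), (b, s, 33, r, 9), (m, z, 33, p, 40), (m, z, 33, r, 2), (m, z, 33, r, 9), (n, s, 7, a, 17), (p, s, 35, k, 35), (p, s, 35, w, 11), (p, s, 35, x, 14), (r, x, 33, p, 40), (r, x, 33, r, 2), (r, x, 33, r, 9), (x, v, 33, p, 40), (x, v, 33, r, 2), (x, v, 33, r, 9)}
(Q ⋈ S) ⋈ T (natural join on C): {(b, s, 33, p, 40, 17), (b, s, 33, p, 40, 2), (b, s, 33, r, 2, 17), (b, s, 33, r, 2, 2), (b, s, 33, r, 9, 17), (b, s, 33, r, 9, 2), (m, z, 33, p, 40, 17), (m, z, 33, p, 40, 2), (m, z, 33, r, 2, 17), (m, z, 33, r, 2, 2), (m, z, 33, r, 9, 17), (m, z, 33, r, 9, 2), (p, s, 35, k, 35, 20), (p, s, 35, k, 35, 38), (p, s, 35, w, 11, 20), (p, s, 35, w, 11, 38), (p, s, 35, x, 14, 20), (p, s, 35, x, 14, 38), (r, x, 33, p, 40, 17), (r, x, 33, p, 40, 2), (r, x, 33, r, 2, 17), (r, x, 33, r, 2, 2), (r, x, 33, r, 9, 17), (r, x, 33, r, 9, 2), (x, v, 33, p, 40, 17), (x, v, 33, p, 40, 2), (x, v, 33, r, 2, 17), (x, v, 33, r, 2, 2), (x, v, 33, r, 9, 17), (x, v, 33, r, 9, 2)}
π[F, D]: project onto (F, D) (19 duplicate(s) eliminated) → {(k, s), (p, s), (p, v), (p, x), (p, z), (r, s), (r, v), (r, x), (r, z), (w, s), (x, s)}

{(k, s), (p, s), (p, v), (p, x), (p, z), (r, s), (r, v), (r, x), (r, z), (w, s), (x, s)}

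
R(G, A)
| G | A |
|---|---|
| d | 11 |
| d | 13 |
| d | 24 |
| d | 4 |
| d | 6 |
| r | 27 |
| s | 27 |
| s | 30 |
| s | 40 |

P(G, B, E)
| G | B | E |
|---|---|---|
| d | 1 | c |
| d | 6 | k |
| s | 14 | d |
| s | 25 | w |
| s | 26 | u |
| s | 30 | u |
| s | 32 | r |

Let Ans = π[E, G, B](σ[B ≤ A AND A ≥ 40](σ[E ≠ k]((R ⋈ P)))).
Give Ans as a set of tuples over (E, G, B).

{(d, s, 14), (r, s, 32), (u, s, 26), (u, s, 30), (w, s, 25)}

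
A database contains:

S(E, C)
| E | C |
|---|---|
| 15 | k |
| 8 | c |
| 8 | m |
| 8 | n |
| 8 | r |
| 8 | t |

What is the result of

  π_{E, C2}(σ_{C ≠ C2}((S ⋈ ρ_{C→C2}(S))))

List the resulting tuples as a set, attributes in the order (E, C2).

ρ[C→C2]: schema becomes (E, C2); tuples unchanged.
S ⋈ ρ_{C→C2}(S) (natural join on E): {(15, k, k), (8, c, c), (8, c, m), (8, c, n), (8, c, r), (8, c, t), (8, m, c), (8, m, m), (8, m, n), (8, m, r), (8, m, t), (8, n, c), (8, n, m), (8, n, n), (8, n, r), (8, n, t), (8, r, c), (8, r, m), (8, r, n), (8, r, r), (8, r, t), (8, t, c), (8, t, m), (8, t, n), (8, t, r), (8, t, t)}
Selection C ≠ C2: {(8, c, m), (8, c, n), (8, c, r), (8, c, t), (8, m, c), (8, m, n), (8, m, r), (8, m, t), (8, n, c), (8, n, m), (8, n, r), (8, n, t), (8, r, c), (8, r, m), (8, r, n), (8, r, t), (8, t, c), (8, t, m), (8, t, n), (8, t, r)}
π[E, C2]: project onto (E, C2) (15 duplicate(s) eliminated) → {(8, c), (8, m), (8, n), (8, r), (8, t)}

{(8, c), (8, m), (8, n), (8, r), (8, t)}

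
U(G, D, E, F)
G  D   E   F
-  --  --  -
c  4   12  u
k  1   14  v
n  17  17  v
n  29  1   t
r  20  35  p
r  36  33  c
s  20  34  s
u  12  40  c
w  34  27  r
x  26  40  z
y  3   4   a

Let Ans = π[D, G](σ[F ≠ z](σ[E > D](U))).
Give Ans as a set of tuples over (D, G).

{(1, k), (12, u), (20, r), (20, s), (3, y), (4, c)}

Selection E > D: {(c, 4, 12, u), (k, 1, 14, v), (r, 20, 35, p), (s, 20, 34, s), (u, 12, 40, c), (x, 26, 40, z), (y, 3, 4, a)}
Selection F ≠ z: {(c, 4, 12, u), (k, 1, 14, v), (r, 20, 35, p), (s, 20, 34, s), (u, 12, 40, c), (y, 3, 4, a)}
Keep only column(s) D, G: {(1, k), (12, u), (20, r), (20, s), (3, y), (4, c)}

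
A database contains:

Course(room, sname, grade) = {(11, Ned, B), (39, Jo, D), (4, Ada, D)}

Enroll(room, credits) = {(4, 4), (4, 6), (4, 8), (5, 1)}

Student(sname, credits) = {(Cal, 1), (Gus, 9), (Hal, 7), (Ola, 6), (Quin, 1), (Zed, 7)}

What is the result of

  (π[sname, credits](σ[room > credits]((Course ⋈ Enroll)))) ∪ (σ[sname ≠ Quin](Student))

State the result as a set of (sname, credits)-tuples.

{(Cal, 1), (Gus, 9), (Hal, 7), (Ola, 6), (Zed, 7)}

Joining Course and Enroll on room yields {(4, Ada, D, 4), (4, Ada, D, 6), (4, Ada, D, 8)}.
Filtering on room > credits leaves {}.
π[sname, credits]: project onto (sname, credits) → {}
Filtering on sname ≠ Quin leaves {(Cal, 1), (Gus, 9), (Hal, 7), (Ola, 6), (Zed, 7)}.
Set union of the two operands is {(Cal, 1), (Gus, 9), (Hal, 7), (Ola, 6), (Zed, 7)}.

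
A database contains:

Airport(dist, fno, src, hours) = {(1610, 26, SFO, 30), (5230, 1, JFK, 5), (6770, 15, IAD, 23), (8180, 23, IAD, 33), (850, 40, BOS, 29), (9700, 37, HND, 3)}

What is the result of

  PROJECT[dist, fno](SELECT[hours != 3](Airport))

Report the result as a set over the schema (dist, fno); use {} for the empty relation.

{(1610, 26), (5230, 1), (6770, 15), (8180, 23), (850, 40)}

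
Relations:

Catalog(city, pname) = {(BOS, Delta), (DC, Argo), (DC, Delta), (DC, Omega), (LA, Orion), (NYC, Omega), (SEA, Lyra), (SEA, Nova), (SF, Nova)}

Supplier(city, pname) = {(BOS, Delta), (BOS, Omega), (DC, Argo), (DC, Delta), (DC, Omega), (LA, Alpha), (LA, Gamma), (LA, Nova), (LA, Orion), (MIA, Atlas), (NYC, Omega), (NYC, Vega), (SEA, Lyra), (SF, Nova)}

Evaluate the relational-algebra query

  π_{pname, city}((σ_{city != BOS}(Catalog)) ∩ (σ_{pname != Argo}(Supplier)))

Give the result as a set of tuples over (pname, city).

Apply σ_{city != BOS}; surviving tuples: {(DC, Argo), (DC, Delta), (DC, Omega), (LA, Orion), (NYC, Omega), (SEA, Lyra), (SEA, Nova), (SF, Nova)}
Apply σ_{pname != Argo}; surviving tuples: {(BOS, Delta), (BOS, Omega), (DC, Delta), (DC, Omega), (LA, Alpha), (LA, Gamma), (LA, Nova), (LA, Orion), (MIA, Atlas), (NYC, Omega), (NYC, Vega), (SEA, Lyra), (SF, Nova)}
Taking the intersection: {(DC, Delta), (DC, Omega), (LA, Orion), (NYC, Omega), (SEA, Lyra), (SF, Nova)}
π[pname, city]: project onto (pname, city) → {(Delta, DC), (Lyra, SEA), (Nova, SF), (Omega, DC), (Omega, NYC), (Orion, LA)}

{(Delta, DC), (Lyra, SEA), (Nova, SF), (Omega, DC), (Omega, NYC), (Orion, LA)}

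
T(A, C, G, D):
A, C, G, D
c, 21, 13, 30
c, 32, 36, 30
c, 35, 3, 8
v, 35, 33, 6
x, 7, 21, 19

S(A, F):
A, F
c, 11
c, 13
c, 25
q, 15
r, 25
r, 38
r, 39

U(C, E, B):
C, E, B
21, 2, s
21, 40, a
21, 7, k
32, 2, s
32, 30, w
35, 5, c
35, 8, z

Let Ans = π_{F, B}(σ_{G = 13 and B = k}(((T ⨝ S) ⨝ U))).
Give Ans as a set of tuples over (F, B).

{(11, k), (13, k), (25, k)}

Natural join on A: {(c, 21, 13, 30, 11), (c, 21, 13, 30, 13), (c, 21, 13, 30, 25), (c, 32, 36, 30, 11), (c, 32, 36, 30, 13), (c, 32, 36, 30, 25), (c, 35, 3, 8, 11), (c, 35, 3, 8, 13), (c, 35, 3, 8, 25)}
Natural join on C: {(c, 21, 13, 30, 11, 2, s), (c, 21, 13, 30, 11, 40, a), (c, 21, 13, 30, 11, 7, k), (c, 21, 13, 30, 13, 2, s), (c, 21, 13, 30, 13, 40, a), (c, 21, 13, 30, 13, 7, k), (c, 21, 13, 30, 25, 2, s), (c, 21, 13, 30, 25, 40, a), (c, 21, 13, 30, 25, 7, k), (c, 32, 36, 30, 11, 2, s), (c, 32, 36, 30, 11, 30, w), (c, 32, 36, 30, 13, 2, s), (c, 32, 36, 30, 13, 30, w), (c, 32, 36, 30, 25, 2, s), (c, 32, 36, 30, 25, 30, w), (c, 35, 3, 8, 11, 5, c), (c, 35, 3, 8, 11, 8, z), (c, 35, 3, 8, 13, 5, c), (c, 35, 3, 8, 13, 8, z), (c, 35, 3, 8, 25, 5, c), (c, 35, 3, 8, 25, 8, z)}
Selection G = 13 and B = k: {(c, 21, 13, 30, 11, 7, k), (c, 21, 13, 30, 13, 7, k), (c, 21, 13, 30, 25, 7, k)}
Keep only column(s) F, B: {(11, k), (13, k), (25, k)}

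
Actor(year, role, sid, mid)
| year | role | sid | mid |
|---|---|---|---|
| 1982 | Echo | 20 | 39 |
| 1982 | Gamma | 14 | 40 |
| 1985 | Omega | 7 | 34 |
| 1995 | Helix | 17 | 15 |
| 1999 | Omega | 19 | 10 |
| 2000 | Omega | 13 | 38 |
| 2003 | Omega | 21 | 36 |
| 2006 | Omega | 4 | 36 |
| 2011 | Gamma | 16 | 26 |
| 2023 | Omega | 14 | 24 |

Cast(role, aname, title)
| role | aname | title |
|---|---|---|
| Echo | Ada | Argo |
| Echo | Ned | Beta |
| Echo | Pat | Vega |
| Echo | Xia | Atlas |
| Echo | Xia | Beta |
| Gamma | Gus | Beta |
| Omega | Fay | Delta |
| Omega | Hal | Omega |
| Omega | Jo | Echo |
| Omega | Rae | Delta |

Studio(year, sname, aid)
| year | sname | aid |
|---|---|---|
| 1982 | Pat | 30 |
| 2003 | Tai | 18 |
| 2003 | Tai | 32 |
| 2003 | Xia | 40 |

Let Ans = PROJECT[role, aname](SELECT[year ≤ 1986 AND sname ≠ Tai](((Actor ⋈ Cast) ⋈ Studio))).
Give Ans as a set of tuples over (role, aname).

{(Echo, Ada), (Echo, Ned), (Echo, Pat), (Echo, Xia), (Gamma, Gus)}

Joining Actor and Cast on role yields {(1982, Echo, 20, 39, Ada, Argo), (1982, Echo, 20, 39, Ned, Beta), (1982, Echo, 20, 39, Pat, Vega), (1982, Echo, 20, 39, Xia, Atlas), (1982, Echo, 20, 39, Xia, Beta), (1982, Gamma, 14, 40, Gus, Beta), (1985, Omega, 7, 34, Fay, Delta), (1985, Omega, 7, 34, Hal, Omega), (1985, Omega, 7, 34, Jo, Echo), (1985, Omega, 7, 34, Rae, Delta), (1999, Omega, 19, 10, Fay, Delta), (1999, Omega, 19, 10, Hal, Omega), (1999, Omega, 19, 10, Jo, Echo), (1999, Omega, 19, 10, Rae, Delta), (2000, Omega, 13, 38, Fay, Delta), (2000, Omega, 13, 38, Hal, Omega), (2000, Omega, 13, 38, Jo, Echo), (2000, Omega, 13, 38, Rae, Delta), (2003, Omega, 21, 36, Fay, Delta), (2003, Omega, 21, 36, Hal, Omega), (2003, Omega, 21, 36, Jo, Echo), (2003, Omega, 21, 36, Rae, Delta), (2006, Omega, 4, 36, Fay, Delta), (2006, Omega, 4, 36, Hal, Omega), (2006, Omega, 4, 36, Jo, Echo), (2006, Omega, 4, 36, Rae, Delta), (2011, Gamma, 16, 26, Gus, Beta), (2023, Omega, 14, 24, Fay, Delta), (2023, Omega, 14, 24, Hal, Omega), (2023, Omega, 14, 24, Jo, Echo), (2023, Omega, 14, 24, Rae, Delta)}.
Joining (Actor ⋈ Cast) and Studio on year yields {(1982, Echo, 20, 39, Ada, Argo, Pat, 30), (1982, Echo, 20, 39, Ned, Beta, Pat, 30), (1982, Echo, 20, 39, Pat, Vega, Pat, 30), (1982, Echo, 20, 39, Xia, Atlas, Pat, 30), (1982, Echo, 20, 39, Xia, Beta, Pat, 30), (1982, Gamma, 14, 40, Gus, Beta, Pat, 30), (2003, Omega, 21, 36, Fay, Delta, Tai, 18), (2003, Omega, 21, 36, Fay, Delta, Tai, 32), (2003, Omega, 21, 36, Fay, Delta, Xia, 40), (2003, Omega, 21, 36, Hal, Omega, Tai, 18), (2003, Omega, 21, 36, Hal, Omega, Tai, 32), (2003, Omega, 21, 36, Hal, Omega, Xia, 40), (2003, Omega, 21, 36, Jo, Echo, Tai, 18), (2003, Omega, 21, 36, Jo, Echo, Tai, 32), (2003, Omega, 21, 36, Jo, Echo, Xia, 40), (2003, Omega, 21, 36, Rae, Delta, Tai, 18), (2003, Omega, 21, 36, Rae, Delta, Tai, 32), (2003, Omega, 21, 36, Rae, Delta, Xia, 40)}.
Selection year ≤ 1986 AND sname ≠ Tai: {(1982, Echo, 20, 39, Ada, Argo, Pat, 30), (1982, Echo, 20, 39, Ned, Beta, Pat, 30), (1982, Echo, 20, 39, Pat, Vega, Pat, 30), (1982, Echo, 20, 39, Xia, Atlas, Pat, 30), (1982, Echo, 20, 39, Xia, Beta, Pat, 30), (1982, Gamma, 14, 40, Gus, Beta, Pat, 30)}
π_{role, aname} gives {(Echo, Ada), (Echo, Ned), (Echo, Pat), (Echo, Xia), (Gamma, Gus)} (1 duplicate(s) eliminated).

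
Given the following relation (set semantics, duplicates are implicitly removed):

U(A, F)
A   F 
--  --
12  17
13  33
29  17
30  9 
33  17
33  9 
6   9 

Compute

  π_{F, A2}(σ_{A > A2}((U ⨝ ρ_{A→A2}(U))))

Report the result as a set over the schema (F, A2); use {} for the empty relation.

ρ[A→A2]: schema becomes (A2, F); tuples unchanged.
Joining U and ρ_{A→A2}(U) on F yields {(12, 17, 12), (12, 17, 29), (12, 17, 33), (13, 33, 13), (29, 17, 12), (29, 17, 29), (29, 17, 33), (30, 9, 30), (30, 9, 33), (30, 9, 6), (33, 17, 12), (33, 17, 29), (33, 17, 33), (33, 9, 30), (33, 9, 33), (33, 9, 6), (6, 9, 30), (6, 9, 33), (6, 9, 6)}.
σ[A > A2]: keep tuples satisfying A > A2 → {(29, 17, 12), (30, 9, 6), (33, 17, 12), (33, 17, 29), (33, 9, 30), (33, 9, 6)}
Keep only column(s) F, A2 (2 duplicate(s) eliminated): {(17, 12), (17, 29), (9, 30), (9, 6)}

{(17, 12), (17, 29), (9, 30), (9, 6)}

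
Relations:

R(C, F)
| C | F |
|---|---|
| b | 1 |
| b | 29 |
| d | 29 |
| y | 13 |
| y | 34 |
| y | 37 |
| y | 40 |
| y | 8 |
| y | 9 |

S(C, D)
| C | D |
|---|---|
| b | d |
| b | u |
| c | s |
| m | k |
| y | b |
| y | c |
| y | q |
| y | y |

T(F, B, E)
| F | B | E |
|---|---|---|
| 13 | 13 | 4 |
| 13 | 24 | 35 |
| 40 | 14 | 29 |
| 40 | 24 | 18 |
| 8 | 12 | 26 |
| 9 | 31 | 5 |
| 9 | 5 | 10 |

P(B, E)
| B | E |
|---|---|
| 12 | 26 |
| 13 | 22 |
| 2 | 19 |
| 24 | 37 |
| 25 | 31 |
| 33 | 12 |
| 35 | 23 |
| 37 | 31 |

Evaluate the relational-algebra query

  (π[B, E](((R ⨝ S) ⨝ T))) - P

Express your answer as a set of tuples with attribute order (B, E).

{(13, 4), (14, 29), (24, 18), (24, 35), (31, 5), (5, 10)}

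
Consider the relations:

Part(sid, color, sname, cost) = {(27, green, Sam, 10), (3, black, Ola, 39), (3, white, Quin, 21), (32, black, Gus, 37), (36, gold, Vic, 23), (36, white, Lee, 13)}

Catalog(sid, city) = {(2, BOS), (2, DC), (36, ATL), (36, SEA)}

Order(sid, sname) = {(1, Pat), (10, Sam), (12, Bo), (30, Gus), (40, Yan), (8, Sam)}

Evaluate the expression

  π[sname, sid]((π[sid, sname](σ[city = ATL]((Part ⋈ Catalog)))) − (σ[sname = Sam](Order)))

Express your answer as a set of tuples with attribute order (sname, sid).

{(Lee, 36), (Vic, 36)}

Natural join on sid: {(36, gold, Vic, 23, ATL), (36, gold, Vic, 23, SEA), (36, white, Lee, 13, ATL), (36, white, Lee, 13, SEA)}
Filtering on city = ATL leaves {(36, gold, Vic, 23, ATL), (36, white, Lee, 13, ATL)}.
π_{sid, sname} gives {(36, Lee), (36, Vic)}.
Filtering on sname = Sam leaves {(10, Sam), (8, Sam)}.
Set difference of the two operands is {(36, Lee), (36, Vic)}.
π_{sname, sid} gives {(Lee, 36), (Vic, 36)}.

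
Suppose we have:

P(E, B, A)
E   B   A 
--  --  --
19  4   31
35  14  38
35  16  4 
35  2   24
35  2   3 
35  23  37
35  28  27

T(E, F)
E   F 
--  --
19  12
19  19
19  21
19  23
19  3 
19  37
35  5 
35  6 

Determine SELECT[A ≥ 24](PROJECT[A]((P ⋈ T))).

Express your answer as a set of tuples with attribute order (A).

{24, 27, 31, 37, 38}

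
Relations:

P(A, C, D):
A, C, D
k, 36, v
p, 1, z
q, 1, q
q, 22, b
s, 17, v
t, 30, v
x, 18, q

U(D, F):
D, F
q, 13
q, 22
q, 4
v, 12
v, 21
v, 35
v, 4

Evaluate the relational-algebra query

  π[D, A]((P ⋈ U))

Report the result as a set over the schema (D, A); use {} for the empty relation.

Natural join on D: {(k, 36, v, 12), (k, 36, v, 21), (k, 36, v, 35), (k, 36, v, 4), (q, 1, q, 13), (q, 1, q, 22), (q, 1, q, 4), (s, 17, v, 12), (s, 17, v, 21), (s, 17, v, 35), (s, 17, v, 4), (t, 30, v, 12), (t, 30, v, 21), (t, 30, v, 35), (t, 30, v, 4), (x, 18, q, 13), (x, 18, q, 22), (x, 18, q, 4)}
π_{D, A} gives {(q, q), (q, x), (v, k), (v, s), (v, t)} (13 duplicate(s) eliminated).

{(q, q), (q, x), (v, k), (v, s), (v, t)}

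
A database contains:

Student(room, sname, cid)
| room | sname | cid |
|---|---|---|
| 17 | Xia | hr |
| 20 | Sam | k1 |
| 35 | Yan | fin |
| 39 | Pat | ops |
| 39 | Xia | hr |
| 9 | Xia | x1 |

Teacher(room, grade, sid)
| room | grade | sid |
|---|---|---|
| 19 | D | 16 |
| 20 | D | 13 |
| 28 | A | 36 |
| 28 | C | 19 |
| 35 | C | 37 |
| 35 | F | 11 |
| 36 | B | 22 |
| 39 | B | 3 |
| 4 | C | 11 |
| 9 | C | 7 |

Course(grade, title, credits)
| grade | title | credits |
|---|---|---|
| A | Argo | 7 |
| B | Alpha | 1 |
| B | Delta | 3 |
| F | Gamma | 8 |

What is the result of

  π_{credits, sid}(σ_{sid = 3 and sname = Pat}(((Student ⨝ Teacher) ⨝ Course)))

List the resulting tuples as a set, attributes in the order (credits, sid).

{(1, 3), (3, 3)}

Student ⋈ Teacher (natural join on room): {(20, Sam, k1, D, 13), (35, Yan, fin, C, 37), (35, Yan, fin, F, 11), (39, Pat, ops, B, 3), (39, Xia, hr, B, 3), (9, Xia, x1, C, 7)}
(Student ⨝ Teacher) ⋈ Course (natural join on grade): {(35, Yan, fin, F, 11, Gamma, 8), (39, Pat, ops, B, 3, Alpha, 1), (39, Pat, ops, B, 3, Delta, 3), (39, Xia, hr, B, 3, Alpha, 1), (39, Xia, hr, B, 3, Delta, 3)}
Selection sid = 3 and sname = Pat: {(39, Pat, ops, B, 3, Alpha, 1), (39, Pat, ops, B, 3, Delta, 3)}
π[credits, sid]: project onto (credits, sid) → {(1, 3), (3, 3)}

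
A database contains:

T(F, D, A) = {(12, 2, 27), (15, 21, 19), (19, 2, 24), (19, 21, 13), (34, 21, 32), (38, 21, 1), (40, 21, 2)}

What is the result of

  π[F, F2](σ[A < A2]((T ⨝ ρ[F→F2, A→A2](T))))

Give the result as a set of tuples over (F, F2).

{(15, 34), (19, 12), (19, 15), (19, 34), (38, 15), (38, 19), (38, 34), (38, 40), (40, 15), (40, 19), (40, 34)}

ρ[F→F2, A→A2]: schema becomes (F2, D, A2); tuples unchanged.
Joining T and ρ[F→F2, A→A2](T) on D yields {(12, 2, 27, 12, 27), (12, 2, 27, 19, 24), (15, 21, 19, 15, 19), (15, 21, 19, 19, 13), (15, 21, 19, 34, 32), (15, 21, 19, 38, 1), (15, 21, 19, 40, 2), (19, 2, 24, 12, 27), (19, 2, 24, 19, 24), (19, 21, 13, 15, 19), (19, 21, 13, 19, 13), (19, 21, 13, 34, 32), (19, 21, 13, 38, 1), (19, 21, 13, 40, 2), (34, 21, 32, 15, 19), (34, 21, 32, 19, 13), (34, 21, 32, 34, 32), (34, 21, 32, 38, 1), (34, 21, 32, 40, 2), (38, 21, 1, 15, 19), (38, 21, 1, 19, 13), (38, 21, 1, 34, 32), (38, 21, 1, 38, 1), (38, 21, 1, 40, 2), (40, 21, 2, 15, 19), (40, 21, 2, 19, 13), (40, 21, 2, 34, 32), (40, 21, 2, 38, 1), (40, 21, 2, 40, 2)}.
Apply σ_{A < A2}; surviving tuples: {(15, 21, 19, 34, 32), (19, 2, 24, 12, 27), (19, 21, 13, 15, 19), (19, 21, 13, 34, 32), (38, 21, 1, 15, 19), (38, 21, 1, 19, 13), (38, 21, 1, 34, 32), (38, 21, 1, 40, 2), (40, 21, 2, 15, 19), (40, 21, 2, 19, 13), (40, 21, 2, 34, 32)}
π[F, F2]: project onto (F, F2) → {(15, 34), (19, 12), (19, 15), (19, 34), (38, 15), (38, 19), (38, 34), (38, 40), (40, 15), (40, 19), (40, 34)}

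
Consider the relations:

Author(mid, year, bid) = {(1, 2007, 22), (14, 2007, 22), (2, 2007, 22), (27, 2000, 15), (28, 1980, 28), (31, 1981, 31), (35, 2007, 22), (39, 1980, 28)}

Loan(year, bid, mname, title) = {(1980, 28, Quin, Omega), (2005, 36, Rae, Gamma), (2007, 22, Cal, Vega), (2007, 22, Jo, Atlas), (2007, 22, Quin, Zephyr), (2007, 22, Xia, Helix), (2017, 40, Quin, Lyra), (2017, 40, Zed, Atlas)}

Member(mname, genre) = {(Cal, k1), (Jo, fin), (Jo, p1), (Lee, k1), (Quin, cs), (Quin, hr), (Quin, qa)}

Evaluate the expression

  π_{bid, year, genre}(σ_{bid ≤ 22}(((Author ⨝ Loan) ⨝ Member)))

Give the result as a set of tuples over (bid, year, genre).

{(22, 2007, cs), (22, 2007, fin), (22, 2007, hr), (22, 2007, k1), (22, 2007, p1), (22, 2007, qa)}

Author ⋈ Loan (natural join on year, bid): {(1, 2007, 22, Cal, Vega), (1, 2007, 22, Jo, Atlas), (1, 2007, 22, Quin, Zephyr), (1, 2007, 22, Xia, Helix), (14, 2007, 22, Cal, Vega), (14, 2007, 22, Jo, Atlas), (14, 2007, 22, Quin, Zephyr), (14, 2007, 22, Xia, Helix), (2, 2007, 22, Cal, Vega), (2, 2007, 22, Jo, Atlas), (2, 2007, 22, Quin, Zephyr), (2, 2007, 22, Xia, Helix), (28, 1980, 28, Quin, Omega), (35, 2007, 22, Cal, Vega), (35, 2007, 22, Jo, Atlas), (35, 2007, 22, Quin, Zephyr), (35, 2007, 22, Xia, Helix), (39, 1980, 28, Quin, Omega)}
(Author ⨝ Loan) ⋈ Member (natural join on mname): {(1, 2007, 22, Cal, Vega, k1), (1, 2007, 22, Jo, Atlas, fin), (1, 2007, 22, Jo, Atlas, p1), (1, 2007, 22, Quin, Zephyr, cs), (1, 2007, 22, Quin, Zephyr, hr), (1, 2007, 22, Quin, Zephyr, qa), (14, 2007, 22, Cal, Vega, k1), (14, 2007, 22, Jo, Atlas, fin), (14, 2007, 22, Jo, Atlas, p1), (14, 2007, 22, Quin, Zephyr, cs), (14, 2007, 22, Quin, Zephyr, hr), (14, 2007, 22, Quin, Zephyr, qa), (2, 2007, 22, Cal, Vega, k1), (2, 2007, 22, Jo, Atlas, fin), (2, 2007, 22, Jo, Atlas, p1), (2, 2007, 22, Quin, Zephyr, cs), (2, 2007, 22, Quin, Zephyr, hr), (2, 2007, 22, Quin, Zephyr, qa), (28, 1980, 28, Quin, Omega, cs), (28, 1980, 28, Quin, Omega, hr), (28, 1980, 28, Quin, Omega, qa), (35, 2007, 22, Cal, Vega, k1), (35, 2007, 22, Jo, Atlas, fin), (35, 2007, 22, Jo, Atlas, p1), (35, 2007, 22, Quin, Zephyr, cs), (35, 2007, 22, Quin, Zephyr, hr), (35, 2007, 22, Quin, Zephyr, qa), (39, 1980, 28, Quin, Omega, cs), (39, 1980, 28, Quin, Omega, hr), (39, 1980, 28, Quin, Omega, qa)}
σ[bid ≤ 22]: keep tuples satisfying bid ≤ 22 → {(1, 2007, 22, Cal, Vega, k1), (1, 2007, 22, Jo, Atlas, fin), (1, 2007, 22, Jo, Atlas, p1), (1, 2007, 22, Quin, Zephyr, cs), (1, 2007, 22, Quin, Zephyr, hr), (1, 2007, 22, Quin, Zephyr, qa), (14, 2007, 22, Cal, Vega, k1), (14, 2007, 22, Jo, Atlas, fin), (14, 2007, 22, Jo, Atlas, p1), (14, 2007, 22, Quin, Zephyr, cs), (14, 2007, 22, Quin, Zephyr, hr), (14, 2007, 22, Quin, Zephyr, qa), (2, 2007, 22, Cal, Vega, k1), (2, 2007, 22, Jo, Atlas, fin), (2, 2007, 22, Jo, Atlas, p1), (2, 2007, 22, Quin, Zephyr, cs), (2, 2007, 22, Quin, Zephyr, hr), (2, 2007, 22, Quin, Zephyr, qa), (35, 2007, 22, Cal, Vega, k1), (35, 2007, 22, Jo, Atlas, fin), (35, 2007, 22, Jo, Atlas, p1), (35, 2007, 22, Quin, Zephyr, cs), (35, 2007, 22, Quin, Zephyr, hr), (35, 2007, 22, Quin, Zephyr, qa)}
π[bid, year, genre]: project onto (bid, year, genre) (18 duplicate(s) eliminated) → {(22, 2007, cs), (22, 2007, fin), (22, 2007, hr), (22, 2007, k1), (22, 2007, p1), (22, 2007, qa)}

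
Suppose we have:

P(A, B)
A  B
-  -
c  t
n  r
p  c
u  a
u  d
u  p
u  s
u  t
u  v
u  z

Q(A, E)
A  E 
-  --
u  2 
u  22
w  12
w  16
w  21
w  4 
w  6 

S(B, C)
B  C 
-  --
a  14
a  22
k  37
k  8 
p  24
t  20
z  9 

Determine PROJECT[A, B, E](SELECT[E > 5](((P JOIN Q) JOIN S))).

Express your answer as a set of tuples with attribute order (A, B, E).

Natural join on A: {(u, a, 2), (u, a, 22), (u, d, 2), (u, d, 22), (u, p, 2), (u, p, 22), (u, s, 2), (u, s, 22), (u, t, 2), (u, t, 22), (u, v, 2), (u, v, 22), (u, z, 2), (u, z, 22)}
Natural join on B: {(u, a, 2, 14), (u, a, 2, 22), (u, a, 22, 14), (u, a, 22, 22), (u, p, 2, 24), (u, p, 22, 24), (u, t, 2, 20), (u, t, 22, 20), (u, z, 2, 9), (u, z, 22, 9)}
Selection E > 5: {(u, a, 22, 14), (u, a, 22, 22), (u, p, 22, 24), (u, t, 22, 20), (u, z, 22, 9)}
Projecting to A, B, E (1 duplicate(s) eliminated): {(u, a, 22), (u, p, 22), (u, t, 22), (u, z, 22)}

{(u, a, 22), (u, p, 22), (u, t, 22), (u, z, 22)}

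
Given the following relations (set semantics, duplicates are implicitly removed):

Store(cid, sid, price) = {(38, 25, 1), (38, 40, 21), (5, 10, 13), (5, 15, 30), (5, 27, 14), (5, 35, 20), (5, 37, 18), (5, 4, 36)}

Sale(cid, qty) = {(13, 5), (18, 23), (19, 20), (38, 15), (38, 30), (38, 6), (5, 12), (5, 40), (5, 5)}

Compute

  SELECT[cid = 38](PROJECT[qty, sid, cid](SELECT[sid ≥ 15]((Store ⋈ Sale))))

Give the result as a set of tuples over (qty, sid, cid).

{(15, 25, 38), (15, 40, 38), (30, 25, 38), (30, 40, 38), (6, 25, 38), (6, 40, 38)}

Store ⋈ Sale (natural join on cid): {(38, 25, 1, 15), (38, 25, 1, 30), (38, 25, 1, 6), (38, 40, 21, 15), (38, 40, 21, 30), (38, 40, 21, 6), (5, 10, 13, 12), (5, 10, 13, 40), (5, 10, 13, 5), (5, 15, 30, 12), (5, 15, 30, 40), (5, 15, 30, 5), (5, 27, 14, 12), (5, 27, 14, 40), (5, 27, 14, 5), (5, 35, 20, 12), (5, 35, 20, 40), (5, 35, 20, 5), (5, 37, 18, 12), (5, 37, 18, 40), (5, 37, 18, 5), (5, 4, 36, 12), (5, 4, 36, 40), (5, 4, 36, 5)}
σ[sid ≥ 15]: keep tuples satisfying sid ≥ 15 → {(38, 25, 1, 15), (38, 25, 1, 30), (38, 25, 1, 6), (38, 40, 21, 15), (38, 40, 21, 30), (38, 40, 21, 6), (5, 15, 30, 12), (5, 15, 30, 40), (5, 15, 30, 5), (5, 27, 14, 12), (5, 27, 14, 40), (5, 27, 14, 5), (5, 35, 20, 12), (5, 35, 20, 40), (5, 35, 20, 5), (5, 37, 18, 12), (5, 37, 18, 40), (5, 37, 18, 5)}
Projecting to qty, sid, cid: {(12, 15, 5), (12, 27, 5), (12, 35, 5), (12, 37, 5), (15, 25, 38), (15, 40, 38), (30, 25, 38), (30, 40, 38), (40, 15, 5), (40, 27, 5), (40, 35, 5), (40, 37, 5), (5, 15, 5), (5, 27, 5), (5, 35, 5), (5, 37, 5), (6, 25, 38), (6, 40, 38)}
σ[cid = 38]: keep tuples satisfying cid = 38 → {(15, 25, 38), (15, 40, 38), (30, 25, 38), (30, 40, 38), (6, 25, 38), (6, 40, 38)}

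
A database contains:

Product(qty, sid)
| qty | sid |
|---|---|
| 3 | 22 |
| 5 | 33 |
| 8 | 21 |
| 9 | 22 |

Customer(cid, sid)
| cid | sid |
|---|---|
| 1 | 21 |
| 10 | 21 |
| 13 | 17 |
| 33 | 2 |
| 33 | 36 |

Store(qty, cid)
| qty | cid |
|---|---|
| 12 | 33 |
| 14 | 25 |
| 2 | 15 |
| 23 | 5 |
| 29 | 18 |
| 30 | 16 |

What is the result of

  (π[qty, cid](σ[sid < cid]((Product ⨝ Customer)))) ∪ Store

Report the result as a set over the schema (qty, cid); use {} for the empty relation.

Natural join on sid: {(8, 21, 1), (8, 21, 10)}
Selection sid < cid: {}
Projecting to qty, cid: {}
Union: {} with {(12, 33), (14, 25), (2, 15), (23, 5), (29, 18), (30, 16)} → {(12, 33), (14, 25), (2, 15), (23, 5), (29, 18), (30, 16)}

{(12, 33), (14, 25), (2, 15), (23, 5), (29, 18), (30, 16)}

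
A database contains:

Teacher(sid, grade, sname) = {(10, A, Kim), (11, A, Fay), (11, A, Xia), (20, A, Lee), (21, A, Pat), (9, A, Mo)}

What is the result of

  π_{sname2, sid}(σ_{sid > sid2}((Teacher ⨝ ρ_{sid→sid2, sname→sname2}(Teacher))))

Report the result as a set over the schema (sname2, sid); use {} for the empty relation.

ρ[sid→sid2, sname→sname2]: schema becomes (sid2, grade, sname2); tuples unchanged.
Teacher ⋈ ρ_{sid→sid2, sname→sname2}(Teacher) (natural join on grade): {(10, A, Kim, 10, Kim), (10, A, Kim, 11, Fay), (10, A, Kim, 11, Xia), (10, A, Kim, 20, Lee), (10, A, Kim, 21, Pat), (10, A, Kim, 9, Mo), (11, A, Fay, 10, Kim), (11, A, Fay, 11, Fay), (11, A, Fay, 11, Xia), (11, A, Fay, 20, Lee), (11, A, Fay, 21, Pat), (11, A, Fay, 9, Mo), (11, A, Xia, 10, Kim), (11, A, Xia, 11, Fay), (11, A, Xia, 11, Xia), (11, A, Xia, 20, Lee), (11, A, Xia, 21, Pat), (11, A, Xia, 9, Mo), (20, A, Lee, 10, Kim), (20, A, Lee, 11, Fay), (20, A, Lee, 11, Xia), (20, A, Lee, 20, Lee), (20, A, Lee, 21, Pat), (20, A, Lee, 9, Mo), (21, A, Pat, 10, Kim), (21, A, Pat, 11, Fay), (21, A, Pat, 11, Xia), (21, A, Pat, 20, Lee), (21, A, Pat, 21, Pat), (21, A, Pat, 9, Mo), (9, A, Mo, 10, Kim), (9, A, Mo, 11, Fay), (9, A, Mo, 11, Xia), (9, A, Mo, 20, Lee), (9, A, Mo, 21, Pat), (9, A, Mo, 9, Mo)}
Filtering on sid > sid2 leaves {(10, A, Kim, 9, Mo), (11, A, Fay, 10, Kim), (11, A, Fay, 9, Mo), (11, A, Xia, 10, Kim), (11, A, Xia, 9, Mo), (20, A, Lee, 10, Kim), (20, A, Lee, 11, Fay), (20, A, Lee, 11, Xia), (20, A, Lee, 9, Mo), (21, A, Pat, 10, Kim), (21, A, Pat, 11, Fay), (21, A, Pat, 11, Xia), (21, A, Pat, 20, Lee), (21, A, Pat, 9, Mo)}.
Projecting to sname2, sid (2 duplicate(s) eliminated): {(Fay, 20), (Fay, 21), (Kim, 11), (Kim, 20), (Kim, 21), (Lee, 21), (Mo, 10), (Mo, 11), (Mo, 20), (Mo, 21), (Xia, 20), (Xia, 21)}

{(Fay, 20), (Fay, 21), (Kim, 11), (Kim, 20), (Kim, 21), (Lee, 21), (Mo, 10), (Mo, 11), (Mo, 20), (Mo, 21), (Xia, 20), (Xia, 21)}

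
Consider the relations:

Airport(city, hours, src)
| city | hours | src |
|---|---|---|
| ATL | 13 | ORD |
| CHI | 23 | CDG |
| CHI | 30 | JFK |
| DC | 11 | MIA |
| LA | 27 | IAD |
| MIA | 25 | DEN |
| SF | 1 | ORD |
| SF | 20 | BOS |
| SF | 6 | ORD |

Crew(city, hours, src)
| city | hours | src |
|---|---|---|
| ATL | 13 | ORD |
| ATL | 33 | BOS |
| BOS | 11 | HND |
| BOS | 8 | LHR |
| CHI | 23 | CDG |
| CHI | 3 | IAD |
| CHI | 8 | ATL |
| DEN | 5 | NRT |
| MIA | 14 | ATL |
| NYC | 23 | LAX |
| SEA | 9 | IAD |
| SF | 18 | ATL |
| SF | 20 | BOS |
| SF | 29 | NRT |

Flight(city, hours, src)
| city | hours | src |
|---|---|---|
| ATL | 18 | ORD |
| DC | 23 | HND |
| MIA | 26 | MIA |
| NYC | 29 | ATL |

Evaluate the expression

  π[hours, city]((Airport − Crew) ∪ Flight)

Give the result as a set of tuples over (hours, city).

{(1, SF), (11, DC), (18, ATL), (23, DC), (25, MIA), (26, MIA), (27, LA), (29, NYC), (30, CHI), (6, SF)}

Taking the difference: {(CHI, 30, JFK), (DC, 11, MIA), (LA, 27, IAD), (MIA, 25, DEN), (SF, 1, ORD), (SF, 6, ORD)}
Taking the union: {(ATL, 18, ORD), (CHI, 30, JFK), (DC, 11, MIA), (DC, 23, HND), (LA, 27, IAD), (MIA, 25, DEN), (MIA, 26, MIA), (NYC, 29, ATL), (SF, 1, ORD), (SF, 6, ORD)}
π_{hours, city} gives {(1, SF), (11, DC), (18, ATL), (23, DC), (25, MIA), (26, MIA), (27, LA), (29, NYC), (30, CHI), (6, SF)}.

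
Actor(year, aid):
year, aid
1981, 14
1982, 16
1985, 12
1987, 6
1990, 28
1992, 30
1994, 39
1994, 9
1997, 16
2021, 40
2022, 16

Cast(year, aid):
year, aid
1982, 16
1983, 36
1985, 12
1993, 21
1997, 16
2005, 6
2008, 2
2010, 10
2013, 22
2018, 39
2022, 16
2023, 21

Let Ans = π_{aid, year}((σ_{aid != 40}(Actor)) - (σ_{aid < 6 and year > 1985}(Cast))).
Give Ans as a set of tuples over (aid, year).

{(12, 1985), (14, 1981), (16, 1982), (16, 1997), (16, 2022), (28, 1990), (30, 1992), (39, 1994), (6, 1987), (9, 1994)}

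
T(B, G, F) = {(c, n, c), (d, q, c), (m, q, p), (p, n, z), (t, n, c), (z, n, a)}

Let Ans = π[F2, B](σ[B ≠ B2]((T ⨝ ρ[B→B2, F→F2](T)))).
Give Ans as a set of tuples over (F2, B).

ρ[B→B2, F→F2]: schema becomes (B2, G, F2); tuples unchanged.
Natural join on G: {(c, n, c, c, c), (c, n, c, p, z), (c, n, c, t, c), (c, n, c, z, a), (d, q, c, d, c), (d, q, c, m, p), (m, q, p, d, c), (m, q, p, m, p), (p, n, z, c, c), (p, n, z, p, z), (p, n, z, t, c), (p, n, z, z, a), (t, n, c, c, c), (t, n, c, p, z), (t, n, c, t, c), (t, n, c, z, a), (z, n, a, c, c), (z, n, a, p, z), (z, n, a, t, c), (z, n, a, z, a)}
Selection B ≠ B2: {(c, n, c, p, z), (c, n, c, t, c), (c, n, c, z, a), (d, q, c, m, p), (m, q, p, d, c), (p, n, z, c, c), (p, n, z, t, c), (p, n, z, z, a), (t, n, c, c, c), (t, n, c, p, z), (t, n, c, z, a), (z, n, a, c, c), (z, n, a, p, z), (z, n, a, t, c)}
π[F2, B]: project onto (F2, B) (2 duplicate(s) eliminated) → {(a, c), (a, p), (a, t), (c, c), (c, m), (c, p), (c, t), (c, z), (p, d), (z, c), (z, t), (z, z)}

{(a, c), (a, p), (a, t), (c, c), (c, m), (c, p), (c, t), (c, z), (p, d), (z, c), (z, t), (z, z)}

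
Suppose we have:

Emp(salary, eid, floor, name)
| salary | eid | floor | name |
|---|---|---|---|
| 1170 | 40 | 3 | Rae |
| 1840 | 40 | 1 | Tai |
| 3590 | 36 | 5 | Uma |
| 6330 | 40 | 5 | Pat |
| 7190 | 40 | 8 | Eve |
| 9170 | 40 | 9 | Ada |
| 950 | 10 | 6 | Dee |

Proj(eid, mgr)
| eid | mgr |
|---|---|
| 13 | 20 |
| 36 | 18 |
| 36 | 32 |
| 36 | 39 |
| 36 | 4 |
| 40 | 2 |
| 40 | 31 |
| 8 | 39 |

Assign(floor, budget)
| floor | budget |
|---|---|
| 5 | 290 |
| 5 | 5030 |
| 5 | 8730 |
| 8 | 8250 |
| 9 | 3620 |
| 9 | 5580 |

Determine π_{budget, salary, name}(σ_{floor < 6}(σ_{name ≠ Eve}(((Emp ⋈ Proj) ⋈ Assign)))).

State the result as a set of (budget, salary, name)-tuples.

{(290, 3590, Uma), (290, 6330, Pat), (5030, 3590, Uma), (5030, 6330, Pat), (8730, 3590, Uma), (8730, 6330, Pat)}

Natural join on eid: {(1170, 40, 3, Rae, 2), (1170, 40, 3, Rae, 31), (1840, 40, 1, Tai, 2), (1840, 40, 1, Tai, 31), (3590, 36, 5, Uma, 18), (3590, 36, 5, Uma, 32), (3590, 36, 5, Uma, 39), (3590, 36, 5, Uma, 4), (6330, 40, 5, Pat, 2), (6330, 40, 5, Pat, 31), (7190, 40, 8, Eve, 2), (7190, 40, 8, Eve, 31), (9170, 40, 9, Ada, 2), (9170, 40, 9, Ada, 31)}
Natural join on floor: {(3590, 36, 5, Uma, 18, 290), (3590, 36, 5, Uma, 18, 5030), (3590, 36, 5, Uma, 18, 8730), (3590, 36, 5, Uma, 32, 290), (3590, 36, 5, Uma, 32, 5030), (3590, 36, 5, Uma, 32, 8730), (3590, 36, 5, Uma, 39, 290), (3590, 36, 5, Uma, 39, 5030), (3590, 36, 5, Uma, 39, 8730), (3590, 36, 5, Uma, 4, 290), (3590, 36, 5, Uma, 4, 5030), (3590, 36, 5, Uma, 4, 8730), (6330, 40, 5, Pat, 2, 290), (6330, 40, 5, Pat, 2, 5030), (6330, 40, 5, Pat, 2, 8730), (6330, 40, 5, Pat, 31, 290), (6330, 40, 5, Pat, 31, 5030), (6330, 40, 5, Pat, 31, 8730), (7190, 40, 8, Eve, 2, 8250), (7190, 40, 8, Eve, 31, 8250), (9170, 40, 9, Ada, 2, 3620), (9170, 40, 9, Ada, 2, 5580), (9170, 40, 9, Ada, 31, 3620), (9170, 40, 9, Ada, 31, 5580)}
Apply σ_{name ≠ Eve}; surviving tuples: {(3590, 36, 5, Uma, 18, 290), (3590, 36, 5, Uma, 18, 5030), (3590, 36, 5, Uma, 18, 8730), (3590, 36, 5, Uma, 32, 290), (3590, 36, 5, Uma, 32, 5030), (3590, 36, 5, Uma, 32, 8730), (3590, 36, 5, Uma, 39, 290), (3590, 36, 5, Uma, 39, 5030), (3590, 36, 5, Uma, 39, 8730), (3590, 36, 5, Uma, 4, 290), (3590, 36, 5, Uma, 4, 5030), (3590, 36, 5, Uma, 4, 8730), (6330, 40, 5, Pat, 2, 290), (6330, 40, 5, Pat, 2, 5030), (6330, 40, 5, Pat, 2, 8730), (6330, 40, 5, Pat, 31, 290), (6330, 40, 5, Pat, 31, 5030), (6330, 40, 5, Pat, 31, 8730), (9170, 40, 9, Ada, 2, 3620), (9170, 40, 9, Ada, 2, 5580), (9170, 40, 9, Ada, 31, 3620), (9170, 40, 9, Ada, 31, 5580)}
Apply σ_{floor < 6}; surviving tuples: {(3590, 36, 5, Uma, 18, 290), (3590, 36, 5, Uma, 18, 5030), (3590, 36, 5, Uma, 18, 8730), (3590, 36, 5, Uma, 32, 290), (3590, 36, 5, Uma, 32, 5030), (3590, 36, 5, Uma, 32, 8730), (3590, 36, 5, Uma, 39, 290), (3590, 36, 5, Uma, 39, 5030), (3590, 36, 5, Uma, 39, 8730), (3590, 36, 5, Uma, 4, 290), (3590, 36, 5, Uma, 4, 5030), (3590, 36, 5, Uma, 4, 8730), (6330, 40, 5, Pat, 2, 290), (6330, 40, 5, Pat, 2, 5030), (6330, 40, 5, Pat, 2, 8730), (6330, 40, 5, Pat, 31, 290), (6330, 40, 5, Pat, 31, 5030), (6330, 40, 5, Pat, 31, 8730)}
π[budget, salary, name]: project onto (budget, salary, name) (12 duplicate(s) eliminated) → {(290, 3590, Uma), (290, 6330, Pat), (5030, 3590, Uma), (5030, 6330, Pat), (8730, 3590, Uma), (8730, 6330, Pat)}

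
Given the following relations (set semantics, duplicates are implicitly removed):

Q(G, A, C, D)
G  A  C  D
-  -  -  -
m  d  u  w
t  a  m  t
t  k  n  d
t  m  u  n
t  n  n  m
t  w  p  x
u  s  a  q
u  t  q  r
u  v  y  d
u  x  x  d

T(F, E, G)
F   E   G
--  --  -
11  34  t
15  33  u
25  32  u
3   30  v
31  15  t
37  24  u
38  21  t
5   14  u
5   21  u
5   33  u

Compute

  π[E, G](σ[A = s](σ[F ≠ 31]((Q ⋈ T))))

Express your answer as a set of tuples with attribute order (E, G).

{(14, u), (21, u), (24, u), (32, u), (33, u)}

Joining Q and T on G yields {(t, a, m, t, 11, 34), (t, a, m, t, 31, 15), (t, a, m, t, 38, 21), (t, k, n, d, 11, 34), (t, k, n, d, 31, 15), (t, k, n, d, 38, 21), (t, m, u, n, 11, 34), (t, m, u, n, 31, 15), (t, m, u, n, 38, 21), (t, n, n, m, 11, 34), (t, n, n, m, 31, 15), (t, n, n, m, 38, 21), (t, w, p, x, 11, 34), (t, w, p, x, 31, 15), (t, w, p, x, 38, 21), (u, s, a, q, 15, 33), (u, s, a, q, 25, 32), (u, s, a, q, 37, 24), (u, s, a, q, 5, 14), (u, s, a, q, 5, 21), (u, s, a, q, 5, 33), (u, t, q, r, 15, 33), (u, t, q, r, 25, 32), (u, t, q, r, 37, 24), (u, t, q, r, 5, 14), (u, t, q, r, 5, 21), (u, t, q, r, 5, 33), (u, v, y, d, 15, 33), (u, v, y, d, 25, 32), (u, v, y, d, 37, 24), (u, v, y, d, 5, 14), (u, v, y, d, 5, 21), (u, v, y, d, 5, 33), (u, x, x, d, 15, 33), (u, x, x, d, 25, 32), (u, x, x, d, 37, 24), (u, x, x, d, 5, 14), (u, x, x, d, 5, 21), (u, x, x, d, 5, 33)}.
Filtering on F ≠ 31 leaves {(t, a, m, t, 11, 34), (t, a, m, t, 38, 21), (t, k, n, d, 11, 34), (t, k, n, d, 38, 21), (t, m, u, n, 11, 34), (t, m, u, n, 38, 21), (t, n, n, m, 11, 34), (t, n, n, m, 38, 21), (t, w, p, x, 11, 34), (t, w, p, x, 38, 21), (u, s, a, q, 15, 33), (u, s, a, q, 25, 32), (u, s, a, q, 37, 24), (u, s, a, q, 5, 14), (u, s, a, q, 5, 21), (u, s, a, q, 5, 33), (u, t, q, r, 15, 33), (u, t, q, r, 25, 32), (u, t, q, r, 37, 24), (u, t, q, r, 5, 14), (u, t, q, r, 5, 21), (u, t, q, r, 5, 33), (u, v, y, d, 15, 33), (u, v, y, d, 25, 32), (u, v, y, d, 37, 24), (u, v, y, d, 5, 14), (u, v, y, d, 5, 21), (u, v, y, d, 5, 33), (u, x, x, d, 15, 33), (u, x, x, d, 25, 32), (u, x, x, d, 37, 24), (u, x, x, d, 5, 14), (u, x, x, d, 5, 21), (u, x, x, d, 5, 33)}.
Filtering on A = s leaves {(u, s, a, q, 15, 33), (u, s, a, q, 25, 32), (u, s, a, q, 37, 24), (u, s, a, q, 5, 14), (u, s, a, q, 5, 21), (u, s, a, q, 5, 33)}.
π_{E, G} gives {(14, u), (21, u), (24, u), (32, u), (33, u)} (1 duplicate(s) eliminated).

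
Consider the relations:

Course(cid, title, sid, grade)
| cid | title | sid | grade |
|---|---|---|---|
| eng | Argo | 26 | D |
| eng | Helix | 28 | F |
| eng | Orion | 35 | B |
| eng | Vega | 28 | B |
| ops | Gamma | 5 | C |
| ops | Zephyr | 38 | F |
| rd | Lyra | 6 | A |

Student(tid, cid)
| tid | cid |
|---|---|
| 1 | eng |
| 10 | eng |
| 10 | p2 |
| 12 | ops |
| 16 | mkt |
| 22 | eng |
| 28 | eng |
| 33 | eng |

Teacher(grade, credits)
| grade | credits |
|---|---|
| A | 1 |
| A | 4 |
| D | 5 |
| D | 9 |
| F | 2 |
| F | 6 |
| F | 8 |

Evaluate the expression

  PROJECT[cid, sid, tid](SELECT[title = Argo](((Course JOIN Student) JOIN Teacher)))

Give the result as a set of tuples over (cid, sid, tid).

Joining Course and Student on cid yields {(eng, Argo, 26, D, 1), (eng, Argo, 26, D, 10), (eng, Argo, 26, D, 22), (eng, Argo, 26, D, 28), (eng, Argo, 26, D, 33), (eng, Helix, 28, F, 1), (eng, Helix, 28, F, 10), (eng, Helix, 28, F, 22), (eng, Helix, 28, F, 28), (eng, Helix, 28, F, 33), (eng, Orion, 35, B, 1), (eng, Orion, 35, B, 10), (eng, Orion, 35, B, 22), (eng, Orion, 35, B, 28), (eng, Orion, 35, B, 33), (eng, Vega, 28, B, 1), (eng, Vega, 28, B, 10), (eng, Vega, 28, B, 22), (eng, Vega, 28, B, 28), (eng, Vega, 28, B, 33), (ops, Gamma, 5, C, 12), (ops, Zephyr, 38, F, 12)}.
Joining (Course JOIN Student) and Teacher on grade yields {(eng, Argo, 26, D, 1, 5), (eng, Argo, 26, D, 1, 9), (eng, Argo, 26, D, 10, 5), (eng, Argo, 26, D, 10, 9), (eng, Argo, 26, D, 22, 5), (eng, Argo, 26, D, 22, 9), (eng, Argo, 26, D, 28, 5), (eng, Argo, 26, D, 28, 9), (eng, Argo, 26, D, 33, 5), (eng, Argo, 26, D, 33, 9), (eng, Helix, 28, F, 1, 2), (eng, Helix, 28, F, 1, 6), (eng, Helix, 28, F, 1, 8), (eng, Helix, 28, F, 10, 2), (eng, Helix, 28, F, 10, 6), (eng, Helix, 28, F, 10, 8), (eng, Helix, 28, F, 22, 2), (eng, Helix, 28, F, 22, 6), (eng, Helix, 28, F, 22, 8), (eng, Helix, 28, F, 28, 2), (eng, Helix, 28, F, 28, 6), (eng, Helix, 28, F, 28, 8), (eng, Helix, 28, F, 33, 2), (eng, Helix, 28, F, 33, 6), (eng, Helix, 28, F, 33, 8), (ops, Zephyr, 38, F, 12, 2), (ops, Zephyr, 38, F, 12, 6), (ops, Zephyr, 38, F, 12, 8)}.
Filtering on title = Argo leaves {(eng, Argo, 26, D, 1, 5), (eng, Argo, 26, D, 1, 9), (eng, Argo, 26, D, 10, 5), (eng, Argo, 26, D, 10, 9), (eng, Argo, 26, D, 22, 5), (eng, Argo, 26, D, 22, 9), (eng, Argo, 26, D, 28, 5), (eng, Argo, 26, D, 28, 9), (eng, Argo, 26, D, 33, 5), (eng, Argo, 26, D, 33, 9)}.
π[cid, sid, tid]: project onto (cid, sid, tid) (5 duplicate(s) eliminated) → {(eng, 26, 1), (eng, 26, 10), (eng, 26, 22), (eng, 26, 28), (eng, 26, 33)}

{(eng, 26, 1), (eng, 26, 10), (eng, 26, 22), (eng, 26, 28), (eng, 26, 33)}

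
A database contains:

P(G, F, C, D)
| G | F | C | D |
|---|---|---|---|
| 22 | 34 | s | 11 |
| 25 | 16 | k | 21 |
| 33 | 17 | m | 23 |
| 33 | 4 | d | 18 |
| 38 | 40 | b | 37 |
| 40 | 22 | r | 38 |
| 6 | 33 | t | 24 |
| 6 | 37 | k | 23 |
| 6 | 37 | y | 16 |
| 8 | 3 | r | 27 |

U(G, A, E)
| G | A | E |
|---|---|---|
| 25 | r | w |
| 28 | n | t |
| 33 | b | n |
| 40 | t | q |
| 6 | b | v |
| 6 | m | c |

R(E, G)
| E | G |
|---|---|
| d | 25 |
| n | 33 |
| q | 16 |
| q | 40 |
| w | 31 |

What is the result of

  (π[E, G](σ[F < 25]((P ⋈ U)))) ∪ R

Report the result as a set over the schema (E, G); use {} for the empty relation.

{(d, 25), (n, 33), (q, 16), (q, 40), (w, 25), (w, 31)}

Natural join on G: {(25, 16, k, 21, r, w), (33, 17, m, 23, b, n), (33, 4, d, 18, b, n), (40, 22, r, 38, t, q), (6, 33, t, 24, b, v), (6, 33, t, 24, m, c), (6, 37, k, 23, b, v), (6, 37, k, 23, m, c), (6, 37, y, 16, b, v), (6, 37, y, 16, m, c)}
Filtering on F < 25 leaves {(25, 16, k, 21, r, w), (33, 17, m, 23, b, n), (33, 4, d, 18, b, n), (40, 22, r, 38, t, q)}.
Projecting to E, G (1 duplicate(s) eliminated): {(n, 33), (q, 40), (w, 25)}
Set union of the two operands is {(d, 25), (n, 33), (q, 16), (q, 40), (w, 25), (w, 31)}.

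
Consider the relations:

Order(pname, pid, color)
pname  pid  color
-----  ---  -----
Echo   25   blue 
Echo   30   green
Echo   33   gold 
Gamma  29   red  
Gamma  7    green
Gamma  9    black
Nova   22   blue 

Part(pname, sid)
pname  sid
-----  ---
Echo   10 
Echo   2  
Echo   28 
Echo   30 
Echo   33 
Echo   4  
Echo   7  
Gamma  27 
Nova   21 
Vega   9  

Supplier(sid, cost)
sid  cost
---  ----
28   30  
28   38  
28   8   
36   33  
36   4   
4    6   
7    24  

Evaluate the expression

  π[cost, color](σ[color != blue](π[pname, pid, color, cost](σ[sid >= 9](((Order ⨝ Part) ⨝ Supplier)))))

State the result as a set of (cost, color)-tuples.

{(30, gold), (30, green), (38, gold), (38, green), (8, gold), (8, green)}

Joining Order and Part on pname yields {(Echo, 25, blue, 10), (Echo, 25, blue, 2), (Echo, 25, blue, 28), (Echo, 25, blue, 30), (Echo, 25, blue, 33), (Echo, 25, blue, 4), (Echo, 25, blue, 7), (Echo, 30, green, 10), (Echo, 30, green, 2), (Echo, 30, green, 28), (Echo, 30, green, 30), (Echo, 30, green, 33), (Echo, 30, green, 4), (Echo, 30, green, 7), (Echo, 33, gold, 10), (Echo, 33, gold, 2), (Echo, 33, gold, 28), (Echo, 33, gold, 30), (Echo, 33, gold, 33), (Echo, 33, gold, 4), (Echo, 33, gold, 7), (Gamma, 29, red, 27), (Gamma, 7, green, 27), (Gamma, 9, black, 27), (Nova, 22, blue, 21)}.
Joining (Order ⨝ Part) and Supplier on sid yields {(Echo, 25, blue, 28, 30), (Echo, 25, blue, 28, 38), (Echo, 25, blue, 28, 8), (Echo, 25, blue, 4, 6), (Echo, 25, blue, 7, 24), (Echo, 30, green, 28, 30), (Echo, 30, green, 28, 38), (Echo, 30, green, 28, 8), (Echo, 30, green, 4, 6), (Echo, 30, green, 7, 24), (Echo, 33, gold, 28, 30), (Echo, 33, gold, 28, 38), (Echo, 33, gold, 28, 8), (Echo, 33, gold, 4, 6), (Echo, 33, gold, 7, 24)}.
Filtering on sid >= 9 leaves {(Echo, 25, blue, 28, 30), (Echo, 25, blue, 28, 38), (Echo, 25, blue, 28, 8), (Echo, 30, green, 28, 30), (Echo, 30, green, 28, 38), (Echo, 30, green, 28, 8), (Echo, 33, gold, 28, 30), (Echo, 33, gold, 28, 38), (Echo, 33, gold, 28, 8)}.
π[pname, pid, color, cost]: project onto (pname, pid, color, cost) → {(Echo, 25, blue, 30), (Echo, 25, blue, 38), (Echo, 25, blue, 8), (Echo, 30, green, 30), (Echo, 30, green, 38), (Echo, 30, green, 8), (Echo, 33, gold, 30), (Echo, 33, gold, 38), (Echo, 33, gold, 8)}
Filtering on color != blue leaves {(Echo, 30, green, 30), (Echo, 30, green, 38), (Echo, 30, green, 8), (Echo, 33, gold, 30), (Echo, 33, gold, 38), (Echo, 33, gold, 8)}.
π[cost, color]: project onto (cost, color) → {(30, gold), (30, green), (38, gold), (38, green), (8, gold), (8, green)}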